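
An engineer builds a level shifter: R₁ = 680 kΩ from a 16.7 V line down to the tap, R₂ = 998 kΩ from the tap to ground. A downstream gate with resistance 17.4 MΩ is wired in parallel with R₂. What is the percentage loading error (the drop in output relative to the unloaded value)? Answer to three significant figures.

2.27 %

The divider's output (Thévenin) resistance is R₁‖R₂ = 404.4 kΩ.
Fractional drop under load = R_th/(R_th + R_L) = 404.4 / (404.4 + 17400) = 0.02272.
So the output falls by 2.27 %.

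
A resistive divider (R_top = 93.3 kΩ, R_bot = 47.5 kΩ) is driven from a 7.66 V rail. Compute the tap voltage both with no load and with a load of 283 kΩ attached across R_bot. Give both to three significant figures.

Open-circuit: V = 7.66 × 47.5/(93.3 + 47.5) = 2.58 V.
With the load, R_bot becomes R_bot‖R_L = 40.67 kΩ, so V = 7.66 × 40.67/134.0 = 2.33 V.

Unloaded: 2.58 V; loaded: 2.33 V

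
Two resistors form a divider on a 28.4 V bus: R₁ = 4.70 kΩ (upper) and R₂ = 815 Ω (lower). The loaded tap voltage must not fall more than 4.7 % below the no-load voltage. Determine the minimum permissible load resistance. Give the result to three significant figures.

R_L(min) ≈ 14.1 kΩ

Output resistance R_th = R₁‖R₂ = (4700 × 815)/5515 = 694.6 Ω.
The fractional drop is R_th/(R_th + R_L); requiring this ≤ 0.0470 gives R_L ≥ R_th(1/0.0470 − 1) = 694.6 × 20.28 = 14.1 kΩ.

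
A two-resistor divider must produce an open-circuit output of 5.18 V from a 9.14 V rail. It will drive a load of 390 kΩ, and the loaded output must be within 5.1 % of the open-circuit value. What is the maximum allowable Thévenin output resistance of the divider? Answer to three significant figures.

R_th ≤ 21.0 kΩ

Loading drop = R_th/(R_th + R_L) ≤ 0.0510, so R_th ≤ R_L · ε/(1−ε) = 390 kΩ × 0.0510/0.9490 = 21.0 kΩ.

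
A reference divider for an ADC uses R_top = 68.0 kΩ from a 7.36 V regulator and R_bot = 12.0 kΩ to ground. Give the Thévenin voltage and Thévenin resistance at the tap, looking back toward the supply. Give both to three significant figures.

V_th = 1.10 V, R_th = 10.2 kΩ

V_th is the open-circuit tap voltage: 7.36 × 12.0/(68.0 + 12.0) = 1.10 V.
With the supply zeroed, R_top and R_bot appear in parallel from the tap: R_th = R_top‖R_bot = (68.0 × 12.0)/80.00 = 10.2 kΩ.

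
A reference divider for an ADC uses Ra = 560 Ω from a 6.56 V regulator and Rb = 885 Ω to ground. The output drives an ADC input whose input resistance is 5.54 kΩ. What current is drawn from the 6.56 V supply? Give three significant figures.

I ≈ 4.96 mA

Rb‖R_L = 763.1 Ω, so the source sees Ra + Rb‖R_L = 1323 Ω.
I = 6.56 V / 1323 Ω = 4.96 mA.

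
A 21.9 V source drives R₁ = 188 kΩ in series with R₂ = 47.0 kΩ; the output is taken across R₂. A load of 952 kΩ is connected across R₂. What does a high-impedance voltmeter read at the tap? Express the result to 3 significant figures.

The load sits in parallel with R₂: R₂‖R_L = (47.0 × 952) / (47.0 + 952) = 44.79 kΩ.
V_out = 21.9 × 44.79 / (188 + 44.79) = 21.9 × 44.79/232.8 = 4.21 V.

V_out ≈ 4.21 V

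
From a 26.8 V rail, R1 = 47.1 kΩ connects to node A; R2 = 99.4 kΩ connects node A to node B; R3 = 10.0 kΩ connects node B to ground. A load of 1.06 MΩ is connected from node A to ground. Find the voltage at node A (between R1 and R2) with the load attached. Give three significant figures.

Below node A the series string R2+R3 = 109.4 kΩ sits in parallel with the 1060 kΩ load: 99.17 kΩ.
V_A = 26.8 × 99.17/(47.1 + 99.17) = 18.2 V.

V ≈ 18.2 V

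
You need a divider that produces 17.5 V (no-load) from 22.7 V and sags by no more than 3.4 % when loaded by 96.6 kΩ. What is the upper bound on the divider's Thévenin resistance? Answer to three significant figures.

R_th ≤ 3.40 kΩ

Loading drop = R_th/(R_th + R_L) ≤ 0.0340, so R_th ≤ R_L · ε/(1−ε) = 96.6 kΩ × 0.0340/0.9660 = 3.40 kΩ.
(Any R1, R2 with R2/(R1+R2) = 0.771 and R1‖R2 ≤ 3.40 kΩ will meet the spec.)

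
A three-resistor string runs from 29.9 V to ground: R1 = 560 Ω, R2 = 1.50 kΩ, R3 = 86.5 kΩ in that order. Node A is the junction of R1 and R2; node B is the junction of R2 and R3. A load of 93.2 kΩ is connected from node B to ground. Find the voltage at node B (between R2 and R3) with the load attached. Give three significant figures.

V ≈ 28.6 V

At node B, R3 is in parallel with the load: R3‖R_L = 44860 Ω.
Below node A the resistance is R2 + (R3‖R_L) = 46360 Ω, so V_A = 29.9 × 46360/46920 = 29.54 V.
Then V_B = V_A × (R3‖R_L)/(R2 + R3‖R_L) = 29.54 × 44860/46360 = 28.6 V.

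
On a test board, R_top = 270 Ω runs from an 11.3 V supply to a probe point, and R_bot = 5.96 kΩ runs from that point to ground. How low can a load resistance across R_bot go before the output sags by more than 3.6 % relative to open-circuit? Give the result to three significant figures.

Output resistance R_th = R_top‖R_bot = (270 × 5960)/6230 = 258.3 Ω.
The fractional drop is R_th/(R_th + R_L); requiring this ≤ 0.0360 gives R_L ≥ R_th(1/0.0360 − 1) = 258.3 × 26.78 = 6.92 kΩ.

R_L(min) ≈ 6.92 kΩ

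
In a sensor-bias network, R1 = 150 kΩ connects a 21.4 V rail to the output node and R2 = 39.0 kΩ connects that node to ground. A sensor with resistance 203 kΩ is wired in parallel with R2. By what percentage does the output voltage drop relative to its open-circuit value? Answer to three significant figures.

The divider's output (Thévenin) resistance is R1‖R2 = 30.95 kΩ.
Fractional drop under load = R_th/(R_th + R_L) = 30.95 / (30.95 + 203) = 0.1323.
So the output falls by 13.2 %.

13.2 %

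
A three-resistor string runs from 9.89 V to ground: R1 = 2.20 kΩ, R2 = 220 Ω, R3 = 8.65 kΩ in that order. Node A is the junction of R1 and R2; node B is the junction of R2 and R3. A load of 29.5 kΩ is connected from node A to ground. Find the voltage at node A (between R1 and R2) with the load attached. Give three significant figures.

Below node A the series string R2+R3 = 8870 Ω sits in parallel with the 29500 Ω load: 6820 Ω.
V_A = 9.89 × 6820/(2200 + 6820) = 7.48 V.

V ≈ 7.48 V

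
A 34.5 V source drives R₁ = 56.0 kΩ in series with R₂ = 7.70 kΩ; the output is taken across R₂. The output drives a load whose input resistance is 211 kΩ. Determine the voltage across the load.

V_out ≈ 4.04 V

The load sits in parallel with R₂: R₂‖R_L = (7.70 × 211) / (7.70 + 211) = 7.429 kΩ.
V_out = 34.5 × 7.429 / (56.0 + 7.429) = 34.5 × 7.429/63.43 = 4.04 V.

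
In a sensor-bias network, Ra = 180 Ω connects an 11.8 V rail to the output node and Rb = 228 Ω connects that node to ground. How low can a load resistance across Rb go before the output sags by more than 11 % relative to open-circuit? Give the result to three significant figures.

Output resistance R_th = Ra‖Rb = (180 × 228)/408.0 = 100.6 Ω.
The fractional drop is R_th/(R_th + R_L); requiring this ≤ 0.110 gives R_L ≥ R_th(1/0.110 − 1) = 100.6 × 8.091 = 814 Ω.

R_L(min) ≈ 814 Ω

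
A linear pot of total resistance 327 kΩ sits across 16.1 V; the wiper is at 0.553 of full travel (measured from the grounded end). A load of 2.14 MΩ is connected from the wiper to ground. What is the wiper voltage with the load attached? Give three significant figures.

V ≈ 8.58 V

The wiper splits the pot into (1−α)R = 146.2 kΩ above and αR = 180.8 kΩ below.
Lower section ‖ load = 166.7 kΩ.
V_wiper = 16.1 × 166.7/(146.2 + 166.7) = 8.58 V.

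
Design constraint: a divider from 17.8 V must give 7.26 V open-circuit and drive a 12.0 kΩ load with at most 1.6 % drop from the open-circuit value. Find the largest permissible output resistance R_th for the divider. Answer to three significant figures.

Loading drop = R_th/(R_th + R_L) ≤ 0.0160, so R_th ≤ R_L · ε/(1−ε) = 12.0 kΩ × 0.0160/0.9840 = 195 Ω.

R_th ≤ 195 Ω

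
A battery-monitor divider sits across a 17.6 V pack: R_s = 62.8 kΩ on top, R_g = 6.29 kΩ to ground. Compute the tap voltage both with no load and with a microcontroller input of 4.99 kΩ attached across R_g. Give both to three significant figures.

Unloaded: 1.60 V; loaded: 0.747 V

Open-circuit: V = 17.6 × 6.29/(62.8 + 6.29) = 1.60 V.
With the load, R_g becomes R_g‖R_L = 2.783 kΩ, so V = 17.6 × 2.783/65.58 = 0.747 V.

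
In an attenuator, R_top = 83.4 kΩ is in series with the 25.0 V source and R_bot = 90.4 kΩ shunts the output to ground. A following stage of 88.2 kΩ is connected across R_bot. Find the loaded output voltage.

V_out ≈ 8.72 V

The load sits in parallel with R_bot: R_bot‖R_L = (90.4 × 88.2) / (90.4 + 88.2) = 44.64 kΩ.
V_out = 25.0 × 44.64 / (83.4 + 44.64) = 25.0 × 44.64/128.0 = 8.72 V.
(Unloaded it would have been 13.0 V.)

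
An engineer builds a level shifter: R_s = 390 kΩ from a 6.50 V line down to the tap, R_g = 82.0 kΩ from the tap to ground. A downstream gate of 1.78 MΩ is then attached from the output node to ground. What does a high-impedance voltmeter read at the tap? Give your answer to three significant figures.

V_out ≈ 1.09 V

The load sits in parallel with R_g: R_g‖R_L = (82.0 × 1780) / (82.0 + 1780) = 78.39 kΩ.
V_out = 6.50 × 78.39 / (390 + 78.39) = 6.50 × 78.39/468.4 = 1.09 V.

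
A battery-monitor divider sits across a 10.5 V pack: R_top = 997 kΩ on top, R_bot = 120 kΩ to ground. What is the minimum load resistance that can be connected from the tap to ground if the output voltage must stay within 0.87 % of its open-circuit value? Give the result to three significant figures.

R_L(min) ≈ 12.2 MΩ

Output resistance R_th = R_top‖R_bot = (997 × 120)/1117 = 107.1 kΩ.
The fractional drop is R_th/(R_th + R_L); requiring this ≤ 0.00870 gives R_L ≥ R_th(1/0.00870 − 1) = 107.1 × 113.9 = 12.2 MΩ.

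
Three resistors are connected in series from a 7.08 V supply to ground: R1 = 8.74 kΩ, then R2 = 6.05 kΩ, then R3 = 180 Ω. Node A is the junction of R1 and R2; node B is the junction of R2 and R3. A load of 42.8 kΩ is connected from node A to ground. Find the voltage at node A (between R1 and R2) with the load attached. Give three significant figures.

V ≈ 2.72 V

Below node A the series string R2+R3 = 6230 Ω sits in parallel with the 42800 Ω load: 5438 Ω.
V_A = 7.08 × 5438/(8740 + 5438) = 2.72 V.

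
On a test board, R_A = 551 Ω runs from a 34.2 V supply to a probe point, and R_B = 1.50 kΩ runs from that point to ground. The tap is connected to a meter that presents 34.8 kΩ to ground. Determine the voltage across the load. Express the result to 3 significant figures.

The load sits in parallel with R_B: R_B‖R_L = (1500 × 34800) / (1500 + 34800) = 1438 Ω.
V_out = 34.2 × 1438 / (551 + 1438) = 34.2 × 1438/1989 = 24.7 V.
(Unloaded it would have been 25.0 V.)

V_out ≈ 24.7 V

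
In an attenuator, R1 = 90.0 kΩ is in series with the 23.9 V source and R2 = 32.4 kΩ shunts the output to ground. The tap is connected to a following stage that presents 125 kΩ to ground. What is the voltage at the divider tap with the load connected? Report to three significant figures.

The load sits in parallel with R2: R2‖R_L = (32.4 × 125) / (32.4 + 125) = 25.73 kΩ.
V_out = 23.9 × 25.73 / (90.0 + 25.73) = 23.9 × 25.73/115.7 = 5.31 V.
(Unloaded it would have been 6.33 V.)

V_out ≈ 5.31 V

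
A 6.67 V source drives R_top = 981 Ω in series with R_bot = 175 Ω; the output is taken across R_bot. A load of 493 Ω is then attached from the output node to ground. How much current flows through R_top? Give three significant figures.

I ≈ 6.01 mA

R_bot‖R_L = 129.2 Ω, so the source sees R_top + R_bot‖R_L = 1110 Ω.
I = 6.67 V / 1110 Ω = 6.01 mA.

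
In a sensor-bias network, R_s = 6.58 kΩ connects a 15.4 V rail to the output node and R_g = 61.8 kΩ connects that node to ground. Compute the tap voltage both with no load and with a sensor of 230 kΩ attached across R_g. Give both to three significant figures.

Unloaded: 13.9 V; loaded: 13.6 V

Open-circuit: V = 15.4 × 61.8/(6.58 + 61.8) = 13.9 V.
With the load, R_g becomes R_g‖R_L = 48.71 kΩ, so V = 15.4 × 48.71/55.29 = 13.6 V.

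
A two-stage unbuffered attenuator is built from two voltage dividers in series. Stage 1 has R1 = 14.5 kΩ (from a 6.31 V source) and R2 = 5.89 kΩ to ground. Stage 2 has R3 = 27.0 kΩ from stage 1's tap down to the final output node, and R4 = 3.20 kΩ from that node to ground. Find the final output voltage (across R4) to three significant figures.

V_out ≈ 0.170 V

Stage 2 presents R3+R4 = 30.20 kΩ as a load on stage 1's tap.
Stage 1's lower leg becomes R2‖(R3+R4) = 4.929 kΩ, so V_mid = 6.31 × 4.929/19.43 = 1.601 V.
Stage 2 is itself unloaded: V_out = V_mid × R4/(R3+R4) = 1.601 × 3.20/30.20 = 0.170 V.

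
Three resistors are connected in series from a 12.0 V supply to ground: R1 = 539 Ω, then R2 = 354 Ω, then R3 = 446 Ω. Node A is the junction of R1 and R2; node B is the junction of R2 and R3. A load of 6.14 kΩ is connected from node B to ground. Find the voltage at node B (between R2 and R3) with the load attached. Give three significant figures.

At node B, R3 is in parallel with the load: R3‖R_L = 415.8 Ω.
Below node A the resistance is R2 + (R3‖R_L) = 769.8 Ω, so V_A = 12.0 × 769.8/1309 = 7.058 V.
Then V_B = V_A × (R3‖R_L)/(R2 + R3‖R_L) = 7.058 × 415.8/769.8 = 3.81 V.

V ≈ 3.81 V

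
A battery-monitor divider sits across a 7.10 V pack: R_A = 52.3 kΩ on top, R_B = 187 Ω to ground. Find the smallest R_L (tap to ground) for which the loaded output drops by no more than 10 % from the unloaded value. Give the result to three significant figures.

R_L(min) ≈ 1.68 kΩ

Output resistance R_th = R_A‖R_B = (52300 × 187)/52490 = 186.3 Ω.
The fractional drop is R_th/(R_th + R_L); requiring this ≤ 0.100 gives R_L ≥ R_th(1/0.100 − 1) = 186.3 × 9.000 = 1.68 kΩ.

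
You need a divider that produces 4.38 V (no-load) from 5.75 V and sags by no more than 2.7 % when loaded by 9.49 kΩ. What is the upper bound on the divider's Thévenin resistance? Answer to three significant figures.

Loading drop = R_th/(R_th + R_L) ≤ 0.0270, so R_th ≤ R_L · ε/(1−ε) = 9.49 kΩ × 0.0270/0.9730 = 263 Ω.
(Any R1, R2 with R2/(R1+R2) = 0.762 and R1‖R2 ≤ 263 Ω will meet the spec.)

R_th ≤ 263 Ω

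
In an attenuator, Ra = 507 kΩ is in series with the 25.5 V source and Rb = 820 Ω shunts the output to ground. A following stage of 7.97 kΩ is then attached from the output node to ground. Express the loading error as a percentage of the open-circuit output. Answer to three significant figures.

9.32 %

Unloaded V = 25.5 × 820/507800 = 0.041176 V.
Loaded: Rb‖R_L = 743.5 Ω, giving V = 25.5 × 743.5/507700 = 0.037340 V.
Drop = (0.041176 − 0.037340) / 0.041176 = 9.32 %.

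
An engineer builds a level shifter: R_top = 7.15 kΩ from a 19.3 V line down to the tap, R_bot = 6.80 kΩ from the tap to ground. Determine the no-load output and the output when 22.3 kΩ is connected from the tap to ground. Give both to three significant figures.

Open-circuit: V = 19.3 × 6.80/(7.15 + 6.80) = 9.41 V.
With the load, R_bot becomes R_bot‖R_L = 5.211 kΩ, so V = 19.3 × 5.211/12.36 = 8.14 V.

Unloaded: 9.41 V; loaded: 8.14 V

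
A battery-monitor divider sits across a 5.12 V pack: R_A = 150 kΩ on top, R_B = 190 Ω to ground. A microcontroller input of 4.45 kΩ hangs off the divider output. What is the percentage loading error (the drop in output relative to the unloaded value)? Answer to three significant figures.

4.09 %

The divider's output (Thévenin) resistance is R_A‖R_B = 189.8 Ω.
Fractional drop under load = R_th/(R_th + R_L) = 189.8 / (189.8 + 4450) = 0.04090.
So the output falls by 4.09 %.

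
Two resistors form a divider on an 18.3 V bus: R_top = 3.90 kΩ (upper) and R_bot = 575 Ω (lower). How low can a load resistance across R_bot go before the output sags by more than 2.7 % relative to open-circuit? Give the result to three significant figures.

R_L(min) ≈ 18.1 kΩ

Output resistance R_th = R_top‖R_bot = (3900 × 575)/4475 = 501.1 Ω.
The fractional drop is R_th/(R_th + R_L); requiring this ≤ 0.0270 gives R_L ≥ R_th(1/0.0270 − 1) = 501.1 × 36.04 = 18.1 kΩ.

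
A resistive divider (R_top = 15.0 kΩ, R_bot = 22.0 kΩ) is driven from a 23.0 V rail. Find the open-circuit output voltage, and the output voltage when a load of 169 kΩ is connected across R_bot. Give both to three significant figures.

Unloaded: 13.7 V; loaded: 13.0 V

Open-circuit: V = 23.0 × 22.0/(15.0 + 22.0) = 13.7 V.
With the load, R_bot becomes R_bot‖R_L = 19.47 kΩ, so V = 23.0 × 19.47/34.47 = 13.0 V.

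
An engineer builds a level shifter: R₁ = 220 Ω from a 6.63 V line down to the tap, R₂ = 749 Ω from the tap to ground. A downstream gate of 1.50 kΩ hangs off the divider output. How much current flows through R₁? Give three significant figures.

R₂‖R_L = 499.6 Ω, so the source sees R₁ + R₂‖R_L = 719.6 Ω.
I = 6.63 V / 719.6 Ω = 9.21 mA.

I ≈ 9.21 mA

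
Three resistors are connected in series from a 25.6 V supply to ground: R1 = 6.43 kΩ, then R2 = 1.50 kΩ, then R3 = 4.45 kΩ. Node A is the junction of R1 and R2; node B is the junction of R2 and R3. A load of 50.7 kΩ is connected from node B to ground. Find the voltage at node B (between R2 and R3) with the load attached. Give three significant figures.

At node B, R3 is in parallel with the load: R3‖R_L = 4.091 kΩ.
Below node A the resistance is R2 + (R3‖R_L) = 5.591 kΩ, so V_A = 25.6 × 5.591/12.02 = 11.91 V.
Then V_B = V_A × (R3‖R_L)/(R2 + R3‖R_L) = 11.91 × 4.091/5.591 = 8.71 V.

V ≈ 8.71 V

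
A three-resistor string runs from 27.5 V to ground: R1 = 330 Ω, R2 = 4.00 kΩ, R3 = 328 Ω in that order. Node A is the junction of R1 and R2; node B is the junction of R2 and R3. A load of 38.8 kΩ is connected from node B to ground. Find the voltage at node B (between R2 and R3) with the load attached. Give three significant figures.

At node B, R3 is in parallel with the load: R3‖R_L = 325.3 Ω.
Below node A the resistance is R2 + (R3‖R_L) = 4325 Ω, so V_A = 27.5 × 4325/4655 = 25.55 V.
Then V_B = V_A × (R3‖R_L)/(R2 + R3‖R_L) = 25.55 × 325.3/4325 = 1.92 V.

V ≈ 1.92 V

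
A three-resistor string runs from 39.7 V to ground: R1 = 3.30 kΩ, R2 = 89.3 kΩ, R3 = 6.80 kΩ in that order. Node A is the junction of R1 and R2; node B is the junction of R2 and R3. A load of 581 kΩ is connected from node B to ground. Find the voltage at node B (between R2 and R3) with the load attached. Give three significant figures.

At node B, R3 is in parallel with the load: R3‖R_L = 6.721 kΩ.
Below node A the resistance is R2 + (R3‖R_L) = 96.02 kΩ, so V_A = 39.7 × 96.02/99.32 = 38.38 V.
Then V_B = V_A × (R3‖R_L)/(R2 + R3‖R_L) = 38.38 × 6.721/96.02 = 2.69 V.

V ≈ 2.69 V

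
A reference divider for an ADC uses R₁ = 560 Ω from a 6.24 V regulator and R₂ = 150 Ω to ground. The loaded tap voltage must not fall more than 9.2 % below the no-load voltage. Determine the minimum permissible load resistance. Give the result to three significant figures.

R_L(min) ≈ 1.17 kΩ

Output resistance R_th = R₁‖R₂ = (560 × 150)/710.0 = 118.3 Ω.
The fractional drop is R_th/(R_th + R_L); requiring this ≤ 0.0920 gives R_L ≥ R_th(1/0.0920 − 1) = 118.3 × 9.870 = 1.17 kΩ.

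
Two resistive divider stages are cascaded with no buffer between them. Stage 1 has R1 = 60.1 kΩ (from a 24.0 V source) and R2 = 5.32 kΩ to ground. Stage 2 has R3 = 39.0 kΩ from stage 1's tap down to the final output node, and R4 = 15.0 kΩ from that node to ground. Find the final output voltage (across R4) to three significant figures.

Stage 2 presents R3+R4 = 54.00 kΩ as a load on stage 1's tap.
Stage 1's lower leg becomes R2‖(R3+R4) = 4.843 kΩ, so V_mid = 24.0 × 4.843/64.94 = 1.790 V.
Stage 2 is itself unloaded: V_out = V_mid × R4/(R3+R4) = 1.790 × 15.0/54.00 = 0.497 V.

V_out ≈ 0.497 V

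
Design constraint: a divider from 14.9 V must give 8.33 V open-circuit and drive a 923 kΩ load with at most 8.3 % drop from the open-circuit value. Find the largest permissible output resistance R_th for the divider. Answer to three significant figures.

Loading drop = R_th/(R_th + R_L) ≤ 0.0830, so R_th ≤ R_L · ε/(1−ε) = 923 kΩ × 0.0830/0.9170 = 83.5 kΩ.
(Any R1, R2 with R2/(R1+R2) = 0.559 and R1‖R2 ≤ 83.5 kΩ will meet the spec.)

R_th ≤ 83.5 kΩ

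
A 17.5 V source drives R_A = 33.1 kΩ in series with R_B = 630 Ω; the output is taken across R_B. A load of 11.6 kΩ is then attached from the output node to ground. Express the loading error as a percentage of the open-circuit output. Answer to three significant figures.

5.06 %

The divider's output (Thévenin) resistance is R_A‖R_B = 618.2 Ω.
Fractional drop under load = R_th/(R_th + R_L) = 618.2 / (618.2 + 11600) = 0.05060.
So the output falls by 5.06 %.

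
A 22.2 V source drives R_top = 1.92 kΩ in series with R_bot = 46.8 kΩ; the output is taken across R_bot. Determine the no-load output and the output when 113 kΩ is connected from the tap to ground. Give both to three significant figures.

Unloaded: 21.3 V; loaded: 21.0 V

Open-circuit: V = 22.2 × 46.8/(1.92 + 46.8) = 21.3 V.
With the load, R_bot becomes R_bot‖R_L = 33.09 kΩ, so V = 22.2 × 33.09/35.01 = 21.0 V.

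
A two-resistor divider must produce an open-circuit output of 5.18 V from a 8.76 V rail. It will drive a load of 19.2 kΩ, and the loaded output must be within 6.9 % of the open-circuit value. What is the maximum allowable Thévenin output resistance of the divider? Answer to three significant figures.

R_th ≤ 1.42 kΩ

Loading drop = R_th/(R_th + R_L) ≤ 0.0690, so R_th ≤ R_L · ε/(1−ε) = 19.2 kΩ × 0.0690/0.9310 = 1.42 kΩ.
(Any R1, R2 with R2/(R1+R2) = 0.591 and R1‖R2 ≤ 1.42 kΩ will meet the spec.)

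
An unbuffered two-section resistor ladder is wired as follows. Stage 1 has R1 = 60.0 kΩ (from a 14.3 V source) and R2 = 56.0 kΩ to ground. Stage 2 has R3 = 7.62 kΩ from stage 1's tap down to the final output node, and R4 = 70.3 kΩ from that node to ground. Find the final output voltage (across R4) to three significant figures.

V_out ≈ 4.54 V

Stage 2 presents R3+R4 = 77.92 kΩ as a load on stage 1's tap.
Stage 1's lower leg becomes R2‖(R3+R4) = 32.58 kΩ, so V_mid = 14.3 × 32.58/92.58 = 5.033 V.
Stage 2 is itself unloaded: V_out = V_mid × R4/(R3+R4) = 5.033 × 70.3/77.92 = 4.54 V.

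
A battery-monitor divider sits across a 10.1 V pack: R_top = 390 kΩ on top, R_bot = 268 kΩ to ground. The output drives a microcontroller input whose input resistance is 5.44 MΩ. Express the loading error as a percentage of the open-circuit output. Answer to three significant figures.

The divider's output (Thévenin) resistance is R_top‖R_bot = 158.8 kΩ.
Fractional drop under load = R_th/(R_th + R_L) = 158.8 / (158.8 + 5440) = 0.02837.
So the output falls by 2.84 %.

2.84 %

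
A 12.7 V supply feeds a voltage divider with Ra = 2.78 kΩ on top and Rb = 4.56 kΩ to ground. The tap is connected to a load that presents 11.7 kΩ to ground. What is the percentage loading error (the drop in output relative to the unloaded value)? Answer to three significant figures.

12.9 %

Unloaded V = 12.7 × 4.56/7.340 = 7.8899 V.
Loaded: Rb‖R_L = 3.281 kΩ, giving V = 12.7 × 3.281/6.061 = 6.8751 V.
Drop = (7.8899 − 6.8751) / 7.8899 = 12.9 %.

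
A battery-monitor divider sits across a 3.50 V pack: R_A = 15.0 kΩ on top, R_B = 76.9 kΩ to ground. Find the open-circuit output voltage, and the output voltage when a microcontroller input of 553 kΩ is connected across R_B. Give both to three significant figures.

Open-circuit: V = 3.50 × 76.9/(15.0 + 76.9) = 2.93 V.
With the load, R_B becomes R_B‖R_L = 67.51 kΩ, so V = 3.50 × 67.51/82.51 = 2.86 V.

Unloaded: 2.93 V; loaded: 2.86 V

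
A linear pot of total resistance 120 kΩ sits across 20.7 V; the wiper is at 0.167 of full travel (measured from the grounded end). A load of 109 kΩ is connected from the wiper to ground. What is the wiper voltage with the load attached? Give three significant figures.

The wiper splits the pot into (1−α)R = 99.96 kΩ above and αR = 20.04 kΩ below.
Lower section ‖ load = 16.93 kΩ.
V_wiper = 20.7 × 16.93/(99.96 + 16.93) = 3.00 V.

V ≈ 3.00 V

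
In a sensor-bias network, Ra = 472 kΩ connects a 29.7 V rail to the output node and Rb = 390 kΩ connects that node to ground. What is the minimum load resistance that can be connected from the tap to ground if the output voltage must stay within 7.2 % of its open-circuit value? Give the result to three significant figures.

R_L(min) ≈ 2.75 MΩ

Output resistance R_th = Ra‖Rb = (472 × 390)/862.0 = 213.5 kΩ.
The fractional drop is R_th/(R_th + R_L); requiring this ≤ 0.0720 gives R_L ≥ R_th(1/0.0720 − 1) = 213.5 × 12.89 = 2.75 MΩ.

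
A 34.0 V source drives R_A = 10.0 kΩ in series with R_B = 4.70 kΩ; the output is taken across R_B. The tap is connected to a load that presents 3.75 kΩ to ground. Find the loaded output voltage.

V_out ≈ 5.87 V

The load sits in parallel with R_B: R_B‖R_L = (4.70 × 3.75) / (4.70 + 3.75) = 2.086 kΩ.
V_out = 34.0 × 2.086 / (10.0 + 2.086) = 34.0 × 2.086/12.09 = 5.87 V.
(Unloaded it would have been 10.9 V.)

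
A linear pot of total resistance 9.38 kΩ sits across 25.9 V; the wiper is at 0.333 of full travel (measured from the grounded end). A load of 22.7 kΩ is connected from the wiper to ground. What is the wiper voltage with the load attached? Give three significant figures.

The wiper splits the pot into (1−α)R = 6.256 kΩ above and αR = 3.124 kΩ below.
Lower section ‖ load = 2.746 kΩ.
V_wiper = 25.9 × 2.746/(6.256 + 2.746) = 7.90 V.

V ≈ 7.90 V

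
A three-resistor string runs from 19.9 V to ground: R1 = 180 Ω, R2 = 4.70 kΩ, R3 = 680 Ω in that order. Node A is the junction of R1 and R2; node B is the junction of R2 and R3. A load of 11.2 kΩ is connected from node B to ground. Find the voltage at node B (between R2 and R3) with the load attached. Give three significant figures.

At node B, R3 is in parallel with the load: R3‖R_L = 641.1 Ω.
Below node A the resistance is R2 + (R3‖R_L) = 5341 Ω, so V_A = 19.9 × 5341/5521 = 19.25 V.
Then V_B = V_A × (R3‖R_L)/(R2 + R3‖R_L) = 19.25 × 641.1/5341 = 2.31 V.

V ≈ 2.31 V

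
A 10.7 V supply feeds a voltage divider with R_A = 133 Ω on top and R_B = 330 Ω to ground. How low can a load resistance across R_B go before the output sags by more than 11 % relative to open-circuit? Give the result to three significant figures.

Output resistance R_th = R_A‖R_B = (133 × 330)/463.0 = 94.79 Ω.
The fractional drop is R_th/(R_th + R_L); requiring this ≤ 0.110 gives R_L ≥ R_th(1/0.110 − 1) = 94.79 × 8.091 = 767 Ω.

R_L(min) ≈ 767 Ω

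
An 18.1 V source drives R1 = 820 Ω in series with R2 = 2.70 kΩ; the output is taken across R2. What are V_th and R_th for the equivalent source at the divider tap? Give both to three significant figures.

V_th is the open-circuit tap voltage: 18.1 × 2700/(820 + 2700) = 13.9 V.
With the supply zeroed, R1 and R2 appear in parallel from the tap: R_th = R1‖R2 = (820 × 2700)/3520 = 629 Ω.

V_th = 13.9 V, R_th = 629 Ω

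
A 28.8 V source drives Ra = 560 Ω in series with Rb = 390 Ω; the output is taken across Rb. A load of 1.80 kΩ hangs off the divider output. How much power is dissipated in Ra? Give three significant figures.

Total resistance from the source is Ra + (Rb‖R_L) = 880.5 Ω, so I = 28.8/880.5 Ω = 32.71 mA.
P = I²·Ra = (32.71 mA)² × 560 Ω = 599 mW.

P ≈ 599 mW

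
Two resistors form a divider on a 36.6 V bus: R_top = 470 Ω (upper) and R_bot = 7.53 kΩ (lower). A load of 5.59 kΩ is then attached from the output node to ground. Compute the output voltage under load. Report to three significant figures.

The load sits in parallel with R_bot: R_bot‖R_L = (7530 × 5590) / (7530 + 5590) = 3208 Ω.
V_out = 36.6 × 3208 / (470 + 3208) = 36.6 × 3208/3678 = 31.9 V.
(Unloaded it would have been 34.4 V.)

V_out ≈ 31.9 V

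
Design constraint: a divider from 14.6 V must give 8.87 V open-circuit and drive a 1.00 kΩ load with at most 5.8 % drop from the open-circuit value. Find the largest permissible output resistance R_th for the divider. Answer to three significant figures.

Loading drop = R_th/(R_th + R_L) ≤ 0.0580, so R_th ≤ R_L · ε/(1−ε) = 1.00 kΩ × 0.0580/0.9420 = 61.6 Ω.

R_th ≤ 61.6 Ω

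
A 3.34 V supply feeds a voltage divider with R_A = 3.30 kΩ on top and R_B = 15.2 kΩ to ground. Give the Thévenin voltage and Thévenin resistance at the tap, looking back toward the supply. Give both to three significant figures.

V_th = 2.74 V, R_th = 2.71 kΩ

V_th is the open-circuit tap voltage: 3.34 × 15.2/(3.30 + 15.2) = 2.74 V.
With the supply zeroed, R_A and R_B appear in parallel from the tap: R_th = R_A‖R_B = (3.30 × 15.2)/18.50 = 2.71 kΩ.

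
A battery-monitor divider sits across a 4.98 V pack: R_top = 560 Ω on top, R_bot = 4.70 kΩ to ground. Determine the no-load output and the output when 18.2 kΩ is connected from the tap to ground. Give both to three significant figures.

Open-circuit: V = 4.98 × 4700/(560 + 4700) = 4.45 V.
With the load, R_bot becomes R_bot‖R_L = 3735 Ω, so V = 4.98 × 3735/4295 = 4.33 V.

Unloaded: 4.45 V; loaded: 4.33 V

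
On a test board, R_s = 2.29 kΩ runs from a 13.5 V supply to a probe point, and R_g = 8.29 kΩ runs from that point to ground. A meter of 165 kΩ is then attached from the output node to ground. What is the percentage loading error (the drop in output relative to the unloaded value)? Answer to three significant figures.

The divider's output (Thévenin) resistance is R_s‖R_g = 1.794 kΩ.
Fractional drop under load = R_th/(R_th + R_L) = 1.794 / (1.794 + 165) = 0.01076.
So the output falls by 1.08 %.

1.08 %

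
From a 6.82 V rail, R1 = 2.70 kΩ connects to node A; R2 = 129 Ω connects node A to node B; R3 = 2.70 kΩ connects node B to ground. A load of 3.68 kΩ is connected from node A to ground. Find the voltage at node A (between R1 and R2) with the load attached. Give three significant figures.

V ≈ 2.54 V

Below node A the series string R2+R3 = 2829 Ω sits in parallel with the 3680 Ω load: 1599 Ω.
V_A = 6.82 × 1599/(2700 + 1599) = 2.54 V.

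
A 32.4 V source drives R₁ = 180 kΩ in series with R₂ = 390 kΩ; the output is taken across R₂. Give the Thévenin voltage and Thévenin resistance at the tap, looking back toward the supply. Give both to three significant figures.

V_th is the open-circuit tap voltage: 32.4 × 390/(180 + 390) = 22.2 V.
With the supply zeroed, R₁ and R₂ appear in parallel from the tap: R_th = R₁‖R₂ = (180 × 390)/570.0 = 123 kΩ.

V_th = 22.2 V, R_th = 123 kΩ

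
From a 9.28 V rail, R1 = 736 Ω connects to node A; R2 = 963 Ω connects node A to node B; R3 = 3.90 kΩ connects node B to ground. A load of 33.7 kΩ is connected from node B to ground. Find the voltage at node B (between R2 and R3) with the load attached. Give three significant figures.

V ≈ 6.24 V

At node B, R3 is in parallel with the load: R3‖R_L = 3495 Ω.
Below node A the resistance is R2 + (R3‖R_L) = 4458 Ω, so V_A = 9.28 × 4458/5194 = 7.965 V.
Then V_B = V_A × (R3‖R_L)/(R2 + R3‖R_L) = 7.965 × 3495/4458 = 6.24 V.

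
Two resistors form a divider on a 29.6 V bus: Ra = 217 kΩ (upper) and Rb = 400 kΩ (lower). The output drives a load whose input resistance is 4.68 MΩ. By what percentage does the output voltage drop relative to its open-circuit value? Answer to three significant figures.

The divider's output (Thévenin) resistance is Ra‖Rb = 140.7 kΩ.
Fractional drop under load = R_th/(R_th + R_L) = 140.7 / (140.7 + 4680) = 0.02918.
So the output falls by 2.92 %.

2.92 %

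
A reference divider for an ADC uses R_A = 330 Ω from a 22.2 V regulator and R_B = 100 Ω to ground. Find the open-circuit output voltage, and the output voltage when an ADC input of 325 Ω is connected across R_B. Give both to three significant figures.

Open-circuit: V = 22.2 × 100/(330 + 100) = 5.16 V.
With the load, R_B becomes R_B‖R_L = 76.47 Ω, so V = 22.2 × 76.47/406.5 = 4.18 V.

Unloaded: 5.16 V; loaded: 4.18 V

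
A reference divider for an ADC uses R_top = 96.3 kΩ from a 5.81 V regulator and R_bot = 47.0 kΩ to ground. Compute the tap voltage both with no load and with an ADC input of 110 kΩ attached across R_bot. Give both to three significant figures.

Open-circuit: V = 5.81 × 47.0/(96.3 + 47.0) = 1.91 V.
With the load, R_bot becomes R_bot‖R_L = 32.93 kΩ, so V = 5.81 × 32.93/129.2 = 1.48 V.

Unloaded: 1.91 V; loaded: 1.48 V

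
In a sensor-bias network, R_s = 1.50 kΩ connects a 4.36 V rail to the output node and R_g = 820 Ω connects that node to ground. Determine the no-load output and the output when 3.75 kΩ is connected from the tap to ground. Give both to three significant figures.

Open-circuit: V = 4.36 × 820/(1500 + 820) = 1.54 V.
With the load, R_g becomes R_g‖R_L = 672.9 Ω, so V = 4.36 × 672.9/2173 = 1.35 V.

Unloaded: 1.54 V; loaded: 1.35 V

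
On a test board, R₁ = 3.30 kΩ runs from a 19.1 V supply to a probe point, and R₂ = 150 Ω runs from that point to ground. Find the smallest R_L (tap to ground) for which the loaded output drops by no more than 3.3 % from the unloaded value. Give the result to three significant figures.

Output resistance R_th = R₁‖R₂ = (3300 × 150)/3450 = 143.5 Ω.
The fractional drop is R_th/(R_th + R_L); requiring this ≤ 0.0330 gives R_L ≥ R_th(1/0.0330 − 1) = 143.5 × 29.30 = 4.20 kΩ.

R_L(min) ≈ 4.20 kΩ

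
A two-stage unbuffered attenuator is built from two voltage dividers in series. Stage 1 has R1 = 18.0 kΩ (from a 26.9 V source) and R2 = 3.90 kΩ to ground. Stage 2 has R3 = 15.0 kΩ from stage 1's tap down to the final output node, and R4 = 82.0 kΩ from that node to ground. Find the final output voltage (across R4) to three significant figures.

Stage 2 presents R3+R4 = 97.00 kΩ as a load on stage 1's tap.
Stage 1's lower leg becomes R2‖(R3+R4) = 3.749 kΩ, so V_mid = 26.9 × 3.749/21.75 = 4.637 V.
Stage 2 is itself unloaded: V_out = V_mid × R4/(R3+R4) = 4.637 × 82.0/97.00 = 3.92 V.

V_out ≈ 3.92 V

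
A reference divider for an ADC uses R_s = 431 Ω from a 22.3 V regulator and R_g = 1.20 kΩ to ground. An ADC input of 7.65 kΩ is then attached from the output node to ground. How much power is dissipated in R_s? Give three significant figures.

P ≈ 99.4 mW

Total resistance from the source is R_s + (R_g‖R_L) = 1468 Ω, so I = 22.3/1468 Ω = 15.19 mA.
P = I²·R_s = (15.19 mA)² × 431 Ω = 99.4 mW.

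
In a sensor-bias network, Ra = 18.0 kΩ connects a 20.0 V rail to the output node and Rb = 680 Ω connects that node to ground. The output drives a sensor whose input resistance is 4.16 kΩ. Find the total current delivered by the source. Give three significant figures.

Rb‖R_L = 584.5 Ω, so the source sees Ra + Rb‖R_L = 18580 Ω.
I = 20.0 V / 18580 Ω = 1.08 mA.

I ≈ 1.08 mA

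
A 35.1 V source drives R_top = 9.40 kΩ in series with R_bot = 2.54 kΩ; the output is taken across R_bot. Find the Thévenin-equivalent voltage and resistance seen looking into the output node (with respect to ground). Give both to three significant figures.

V_th is the open-circuit tap voltage: 35.1 × 2.54/(9.40 + 2.54) = 7.47 V.
With the supply zeroed, R_top and R_bot appear in parallel from the tap: R_th = R_top‖R_bot = (9.40 × 2.54)/11.94 = 2.00 kΩ.

V_th = 7.47 V, R_th = 2.00 kΩ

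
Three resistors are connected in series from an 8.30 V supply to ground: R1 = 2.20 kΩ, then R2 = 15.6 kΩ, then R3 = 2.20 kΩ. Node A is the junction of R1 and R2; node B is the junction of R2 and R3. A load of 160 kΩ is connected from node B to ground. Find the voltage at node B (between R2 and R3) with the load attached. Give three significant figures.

V ≈ 0.902 V

At node B, R3 is in parallel with the load: R3‖R_L = 2.170 kΩ.
Below node A the resistance is R2 + (R3‖R_L) = 17.77 kΩ, so V_A = 8.30 × 17.77/19.97 = 7.386 V.
Then V_B = V_A × (R3‖R_L)/(R2 + R3‖R_L) = 7.386 × 2.170/17.77 = 0.902 V.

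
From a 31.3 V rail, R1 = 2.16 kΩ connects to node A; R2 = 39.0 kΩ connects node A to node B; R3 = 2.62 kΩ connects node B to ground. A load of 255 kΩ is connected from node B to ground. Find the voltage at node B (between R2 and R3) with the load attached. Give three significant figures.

At node B, R3 is in parallel with the load: R3‖R_L = 2.593 kΩ.
Below node A the resistance is R2 + (R3‖R_L) = 41.59 kΩ, so V_A = 31.3 × 41.59/43.75 = 29.75 V.
Then V_B = V_A × (R3‖R_L)/(R2 + R3‖R_L) = 29.75 × 2.593/41.59 = 1.86 V.

V ≈ 1.86 V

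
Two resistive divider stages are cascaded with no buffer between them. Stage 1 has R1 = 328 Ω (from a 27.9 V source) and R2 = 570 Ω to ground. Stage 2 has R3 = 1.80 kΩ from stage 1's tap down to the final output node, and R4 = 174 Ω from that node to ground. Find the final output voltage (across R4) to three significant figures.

Stage 2 presents R3+R4 = 1974 Ω as a load on stage 1's tap.
Stage 1's lower leg becomes R2‖(R3+R4) = 442.3 Ω, so V_mid = 27.9 × 442.3/770.3 = 16.02 V.
Stage 2 is itself unloaded: V_out = V_mid × R4/(R3+R4) = 16.02 × 174/1974 = 1.41 V.

V_out ≈ 1.41 V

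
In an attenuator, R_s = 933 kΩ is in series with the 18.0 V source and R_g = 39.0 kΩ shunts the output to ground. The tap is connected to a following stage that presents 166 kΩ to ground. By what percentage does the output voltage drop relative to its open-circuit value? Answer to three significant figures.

18.4 %

The divider's output (Thévenin) resistance is R_s‖R_g = 37.44 kΩ.
Fractional drop under load = R_th/(R_th + R_L) = 37.44 / (37.44 + 166) = 0.1840.
So the output falls by 18.4 %.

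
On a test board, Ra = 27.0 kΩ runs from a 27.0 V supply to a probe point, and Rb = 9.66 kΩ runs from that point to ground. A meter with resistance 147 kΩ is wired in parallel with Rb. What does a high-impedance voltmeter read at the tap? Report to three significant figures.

V_out ≈ 6.79 V

The load sits in parallel with Rb: Rb‖R_L = (9.66 × 147) / (9.66 + 147) = 9.064 kΩ.
V_out = 27.0 × 9.064 / (27.0 + 9.064) = 27.0 × 9.064/36.06 = 6.79 V.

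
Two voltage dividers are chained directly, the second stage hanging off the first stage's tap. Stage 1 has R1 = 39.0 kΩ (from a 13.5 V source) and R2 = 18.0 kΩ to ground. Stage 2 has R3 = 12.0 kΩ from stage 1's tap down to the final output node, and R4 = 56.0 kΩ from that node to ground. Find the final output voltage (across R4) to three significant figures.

V_out ≈ 2.97 V

Stage 2 presents R3+R4 = 68.00 kΩ as a load on stage 1's tap.
Stage 1's lower leg becomes R2‖(R3+R4) = 14.23 kΩ, so V_mid = 13.5 × 14.23/53.23 = 3.609 V.
Stage 2 is itself unloaded: V_out = V_mid × R4/(R3+R4) = 3.609 × 56.0/68.00 = 2.97 V.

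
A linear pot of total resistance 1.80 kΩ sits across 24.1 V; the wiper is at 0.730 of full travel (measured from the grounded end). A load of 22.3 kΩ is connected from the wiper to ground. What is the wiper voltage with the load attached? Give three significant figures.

V ≈ 17.3 V

The wiper splits the pot into (1−α)R = 486.0 Ω above and αR = 1314 Ω below.
Lower section ‖ load = 1241 Ω.
V_wiper = 24.1 × 1241/(486.0 + 1241) = 17.3 V.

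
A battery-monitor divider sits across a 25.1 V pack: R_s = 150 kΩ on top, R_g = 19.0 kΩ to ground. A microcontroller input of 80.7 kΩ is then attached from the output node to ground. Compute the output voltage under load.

The load sits in parallel with R_g: R_g‖R_L = (19.0 × 80.7) / (19.0 + 80.7) = 15.38 kΩ.
V_out = 25.1 × 15.38 / (150 + 15.38) = 25.1 × 15.38/165.4 = 2.33 V.

V_out ≈ 2.33 V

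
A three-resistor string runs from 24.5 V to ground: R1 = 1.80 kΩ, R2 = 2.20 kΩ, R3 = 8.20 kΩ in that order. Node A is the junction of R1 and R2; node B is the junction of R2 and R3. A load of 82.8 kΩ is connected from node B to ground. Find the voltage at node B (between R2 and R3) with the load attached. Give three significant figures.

V ≈ 15.9 V

At node B, R3 is in parallel with the load: R3‖R_L = 7.461 kΩ.
Below node A the resistance is R2 + (R3‖R_L) = 9.661 kΩ, so V_A = 24.5 × 9.661/11.46 = 20.65 V.
Then V_B = V_A × (R3‖R_L)/(R2 + R3‖R_L) = 20.65 × 7.461/9.661 = 15.9 V.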